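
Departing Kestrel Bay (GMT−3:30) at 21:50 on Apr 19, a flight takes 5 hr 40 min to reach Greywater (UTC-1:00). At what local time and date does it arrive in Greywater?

06:00 on April 20

Convert departure to UTC: 21:50 + 3:30 = 01:20 UTC on Apr 20.
Add 5 hours 40 minutes travel time → 07:00 UTC.
Greywater is UTC−1:00, so local arrival = 07:00 − 1:00 = 06:00 on Apr 20.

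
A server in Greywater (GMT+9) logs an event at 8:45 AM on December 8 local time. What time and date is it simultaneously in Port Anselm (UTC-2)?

9:45 PM on Dec 7

In UTC: 8:45 AM − 9:00 = 11:45 PM on Dec 7.
Port Anselm is UTC−2:00: 11:45 PM − 2:00 = 9:45 PM on Dec 7.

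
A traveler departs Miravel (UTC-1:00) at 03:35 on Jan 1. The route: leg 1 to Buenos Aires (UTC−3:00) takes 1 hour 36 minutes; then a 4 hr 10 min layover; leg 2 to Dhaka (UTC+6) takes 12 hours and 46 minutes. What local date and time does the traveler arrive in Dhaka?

05:07 on January 2

Convert departure to UTC: 03:35 + 1:00 = 04:35 UTC on Jan 1.
Add 1 hour 36 minutes leg 1 → 06:11 UTC.
Add 4 hours 10 minutes layover in Buenos Aires → 10:21 UTC.
Add 12 hours and 46 minutes leg 2 → 23:07 UTC.
Dhaka is UTC+6:00, so local arrival = 23:07 + 6:00 = 05:07 on Jan 2.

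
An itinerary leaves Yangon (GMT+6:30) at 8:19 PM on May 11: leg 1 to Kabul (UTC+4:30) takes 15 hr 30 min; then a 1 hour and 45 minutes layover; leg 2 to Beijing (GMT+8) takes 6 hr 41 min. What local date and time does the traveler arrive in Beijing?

Convert departure to UTC: 8:19 PM − 6:30 = 1:49 PM UTC on May 11.
Add 15 hours and 30 minutes leg 1 → 5:19 AM UTC (May 12).
Add 1 hour and 45 minutes layover in Kabul → 7:04 AM UTC.
Add 6 hours 41 minutes leg 2 → 1:45 PM UTC.
Beijing is UTC+8:00, so local arrival = 1:45 PM + 8:00 = 9:45 PM on May 12.

9:45 PM on May 12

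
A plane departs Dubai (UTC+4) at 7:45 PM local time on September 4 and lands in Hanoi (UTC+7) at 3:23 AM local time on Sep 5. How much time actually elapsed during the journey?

Departure in UTC: 7:45 PM − 4:00 = 3:45 PM on Sep 4.
Arrival in UTC: 3:23 AM − 7:00 = 8:23 PM on Sep 4.
Elapsed = 8:23 PM − 3:45 PM = 4 hours 38 minutes.

4 hours 38 minutes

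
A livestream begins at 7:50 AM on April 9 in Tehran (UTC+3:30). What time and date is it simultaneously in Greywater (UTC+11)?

3:20 PM on Apr 9

In UTC: 7:50 AM − 3:30 = 4:20 AM on Apr 9.
Greywater is UTC+11:00: 4:20 AM + 11:00 = 3:20 PM on Apr 9.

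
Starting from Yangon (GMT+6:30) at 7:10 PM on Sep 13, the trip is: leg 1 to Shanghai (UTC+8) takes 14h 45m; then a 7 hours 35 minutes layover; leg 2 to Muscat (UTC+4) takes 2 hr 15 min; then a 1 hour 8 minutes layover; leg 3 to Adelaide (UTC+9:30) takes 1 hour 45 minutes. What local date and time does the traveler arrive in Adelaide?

Convert departure to UTC: 7:10 PM − 6:30 = 12:40 PM UTC on Sep 13.
Add 14 hours and 45 minutes leg 1 → 3:25 AM UTC (Sep 14).
Add 7 hours 35 minutes layover in Shanghai → 11:00 AM UTC.
Add 2 hours 15 minutes leg 2 → 1:15 PM UTC.
Add 1 hour 8 minutes layover in Muscat → 2:23 PM UTC.
Add 1 hour and 45 minutes leg 3 → 4:08 PM UTC.
Adelaide is UTC+9:30, so local arrival = 4:08 PM + 9:30 = 1:38 AM on Sep 15.

1:38 AM on September 15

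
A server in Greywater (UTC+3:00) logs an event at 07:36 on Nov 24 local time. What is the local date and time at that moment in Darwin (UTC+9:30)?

Darwin is 6:30 ahead of Greywater.
Shift by the zone difference: 07:36 + 6:30 = 14:06 on Nov 24 in Darwin.

14:06 on Nov 24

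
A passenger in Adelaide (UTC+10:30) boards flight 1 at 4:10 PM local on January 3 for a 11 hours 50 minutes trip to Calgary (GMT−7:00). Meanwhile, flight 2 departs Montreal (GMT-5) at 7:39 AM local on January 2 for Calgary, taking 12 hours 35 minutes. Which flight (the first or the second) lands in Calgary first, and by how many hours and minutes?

the second, by 16 hours 16 minutes

Flight 1 in UTC: 4:10 PM − 10:30 = 5:40 AM on Jan 3.
+11 hours and 50 minutes → arrive 5:30 PM UTC on Jan 3.
Flight 2 in UTC: 7:39 AM + 5:00 = 12:39 PM on Jan 2.
+12 hours and 35 minutes → arrive 1:14 AM UTC on Jan 3.
Flight 2 lands earlier by 16 hours 16 minutes.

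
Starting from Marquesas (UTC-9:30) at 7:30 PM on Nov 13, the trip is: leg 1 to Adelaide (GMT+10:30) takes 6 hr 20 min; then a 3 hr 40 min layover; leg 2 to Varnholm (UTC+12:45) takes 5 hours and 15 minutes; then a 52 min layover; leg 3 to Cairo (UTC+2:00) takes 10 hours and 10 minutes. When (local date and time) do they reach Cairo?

Convert departure to UTC: 7:30 PM + 9:30 = 5:00 AM UTC on Nov 14.
Add 6 hours and 20 minutes leg 1 → 11:20 AM UTC.
Add 3 hours 40 minutes layover in Adelaide → 3:00 PM UTC.
Add 5 hours 15 minutes leg 2 → 8:15 PM UTC.
Add 52 minutes layover in Varnholm → 9:07 PM UTC.
Add 10 hours and 10 minutes leg 3 → 7:17 AM UTC (Nov 15).
Cairo is UTC+2:00, so local arrival = 7:17 AM + 2:00 = 9:17 AM on Nov 15.

9:17 AM on Nov 15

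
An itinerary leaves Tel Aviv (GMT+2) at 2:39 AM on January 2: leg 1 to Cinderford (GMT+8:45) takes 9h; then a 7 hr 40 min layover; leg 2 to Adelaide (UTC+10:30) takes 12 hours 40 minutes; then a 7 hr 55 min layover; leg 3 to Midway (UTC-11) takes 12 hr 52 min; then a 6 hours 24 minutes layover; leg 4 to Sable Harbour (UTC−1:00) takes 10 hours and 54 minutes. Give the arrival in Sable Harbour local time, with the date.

Convert departure to UTC: 2:39 AM − 2:00 = 12:39 AM UTC on Jan 2.
Add 9 hours leg 1 → 9:39 AM UTC.
Add 7 hours and 40 minutes layover in Cinderford → 5:19 PM UTC.
Add 12 hours 40 minutes leg 2 → 5:59 AM UTC (Jan 3).
Add 7 hours and 55 minutes layover in Adelaide → 1:54 PM UTC.
Add 12 hours 52 minutes leg 3 → 2:46 AM UTC (Jan 4).
Add 6 hours 24 minutes layover in Midway → 9:10 AM UTC.
Add 10 hours and 54 minutes leg 4 → 8:04 PM UTC.
Sable Harbour is UTC−1:00, so local arrival = 8:04 PM − 1:00 = 7:04 PM on Jan 4.

7:04 PM on January 4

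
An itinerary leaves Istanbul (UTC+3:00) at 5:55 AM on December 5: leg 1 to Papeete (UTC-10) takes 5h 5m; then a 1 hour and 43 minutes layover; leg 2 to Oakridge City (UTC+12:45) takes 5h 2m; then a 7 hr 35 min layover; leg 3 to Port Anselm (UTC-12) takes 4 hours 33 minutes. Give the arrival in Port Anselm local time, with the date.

2:53 PM on Dec 5

Convert departure to UTC: 5:55 AM − 3:00 = 2:55 AM UTC on Dec 5.
Add 5 hours 5 minutes leg 1 → 8:00 AM UTC.
Add 1 hour and 43 minutes layover in Papeete → 9:43 AM UTC.
Add 5 hours 2 minutes leg 2 → 2:45 PM UTC.
Add 7 hours 35 minutes layover in Oakridge City → 10:20 PM UTC.
Add 4 hours 33 minutes leg 3 → 2:53 AM UTC (Dec 6).
Port Anselm is UTC−12:00, so local arrival = 2:53 AM − 12:00 = 2:53 PM on Dec 5.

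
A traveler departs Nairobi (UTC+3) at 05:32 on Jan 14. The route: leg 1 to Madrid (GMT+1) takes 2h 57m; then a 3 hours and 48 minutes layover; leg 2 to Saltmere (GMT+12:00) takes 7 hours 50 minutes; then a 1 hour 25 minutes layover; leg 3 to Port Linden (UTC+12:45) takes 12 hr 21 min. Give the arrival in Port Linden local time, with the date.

19:38 on January 15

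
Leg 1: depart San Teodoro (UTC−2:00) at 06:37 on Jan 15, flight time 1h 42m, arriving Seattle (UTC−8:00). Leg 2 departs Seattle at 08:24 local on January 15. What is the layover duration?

Convert departure to UTC: 06:37 + 2:00 = 08:37 UTC on Jan 15.
Add 1 hour and 42 minutes flight time → 10:19 UTC.
Seattle is UTC−8:00, so local arrival = 10:19 − 8:00 = 02:19 on Jan 15.
Layover = 08:24 − 02:19 = 6 hours 5 minutes.

6 hours 5 minutes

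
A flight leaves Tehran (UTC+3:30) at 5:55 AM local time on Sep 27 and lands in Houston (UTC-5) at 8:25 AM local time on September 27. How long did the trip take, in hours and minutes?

11 hours

Departure in UTC: 5:55 AM − 3:30 = 2:25 AM on Sep 27.
Arrival in UTC: 8:25 AM + 5:00 = 1:25 PM on Sep 27.
Elapsed = 1:25 PM − 2:25 AM = 11 hours.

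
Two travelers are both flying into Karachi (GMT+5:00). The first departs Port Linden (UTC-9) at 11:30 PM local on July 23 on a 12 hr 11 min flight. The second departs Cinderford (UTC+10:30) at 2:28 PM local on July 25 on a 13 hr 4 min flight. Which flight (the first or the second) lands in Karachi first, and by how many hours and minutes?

Flight 1 in UTC: 11:30 PM + 9:00 = 8:30 AM on Jul 24.
+12 hours 11 minutes → arrive 8:41 PM UTC on Jul 24.
Flight 2 in UTC: 2:28 PM − 10:30 = 3:58 AM on Jul 25.
+13 hours 4 minutes → arrive 5:02 PM UTC on Jul 25.
Flight 1 lands earlier by 20 hours 21 minutes.

the first, by 20 hours 21 minutes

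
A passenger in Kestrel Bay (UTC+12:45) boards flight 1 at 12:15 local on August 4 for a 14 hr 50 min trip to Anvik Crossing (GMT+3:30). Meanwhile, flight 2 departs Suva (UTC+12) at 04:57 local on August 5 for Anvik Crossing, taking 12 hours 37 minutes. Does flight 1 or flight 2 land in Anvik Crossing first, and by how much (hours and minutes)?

the first, by 15 hours 14 minutes

Flight 1 in UTC: 12:15 − 12:45 = 23:30 on Aug 3.
+14 hours 50 minutes → arrive 14:20 UTC on Aug 4.
Flight 2 in UTC: 04:57 − 12:00 = 16:57 on Aug 4.
+12 hours 37 minutes → arrive 05:34 UTC on Aug 5.
Flight 1 lands earlier by 15 hours 14 minutes.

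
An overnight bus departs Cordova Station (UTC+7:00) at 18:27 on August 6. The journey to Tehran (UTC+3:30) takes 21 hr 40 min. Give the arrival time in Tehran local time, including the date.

12:37 on August 7

Tehran is 3:30 behind Cordova Station.
After 21 hours 40 minutes it is 16:07 (Aug 7) in Cordova Station.
Shift by the zone difference: 16:07 − 3:30 = 12:37 on Aug 7 in Tehran.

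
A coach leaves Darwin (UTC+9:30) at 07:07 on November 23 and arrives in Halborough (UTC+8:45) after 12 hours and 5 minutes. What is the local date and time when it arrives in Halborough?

18:27 on November 23

Convert departure to UTC: 07:07 − 9:30 = 21:37 UTC on Nov 22.
Add 12 hours and 5 minutes travel time → 09:42 UTC (Nov 23).
Halborough is UTC+8:45, so local arrival = 09:42 + 8:45 = 18:27 on Nov 23.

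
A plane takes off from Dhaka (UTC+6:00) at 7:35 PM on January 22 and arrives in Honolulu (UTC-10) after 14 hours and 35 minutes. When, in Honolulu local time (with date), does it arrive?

Convert departure to UTC: 7:35 PM − 6:00 = 1:35 PM UTC on Jan 22.
Add 14 hours 35 minutes travel time → 4:10 AM UTC (Jan 23).
Honolulu is UTC−10:00, so local arrival = 4:10 AM − 10:00 = 6:10 PM on Jan 22.

6:10 PM on January 22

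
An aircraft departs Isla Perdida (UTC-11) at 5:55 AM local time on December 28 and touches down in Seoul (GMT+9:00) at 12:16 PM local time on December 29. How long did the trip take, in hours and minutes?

10 hours 21 minutes

Seoul is 20:00 ahead of Isla Perdida.
Clock-face elapsed time (ignoring zones) is 30 hours 21 minutes.
Actual elapsed = 30 hours 21 minutes − 20:00 = 10 hours 21 minutes.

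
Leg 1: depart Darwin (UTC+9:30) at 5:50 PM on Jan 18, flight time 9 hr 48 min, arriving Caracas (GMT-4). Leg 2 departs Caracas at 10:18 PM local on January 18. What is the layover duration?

8 hours 10 minutes

Convert departure to UTC: 5:50 PM − 9:30 = 8:20 AM UTC on Jan 18.
Add 9 hours 48 minutes flight time → 6:08 PM UTC.
Caracas is UTC−4:00, so local arrival = 6:08 PM − 4:00 = 2:08 PM on Jan 18.
Layover = 10:18 PM − 2:08 PM = 8 hours 10 minutes.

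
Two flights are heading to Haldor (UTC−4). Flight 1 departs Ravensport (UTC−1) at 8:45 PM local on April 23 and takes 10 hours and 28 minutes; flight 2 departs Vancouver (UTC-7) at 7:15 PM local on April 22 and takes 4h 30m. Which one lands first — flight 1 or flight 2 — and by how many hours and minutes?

Flight 1 in UTC: 8:45 PM + 1:00 = 9:45 PM on Apr 23.
+10 hours 28 minutes → arrive 8:13 AM UTC on Apr 24.
Flight 2 in UTC: 7:15 PM + 7:00 = 2:15 AM on Apr 23.
+4 hours 30 minutes → arrive 6:45 AM UTC on Apr 23.
Flight 2 lands earlier by 25 hours 28 minutes.

the second, by 25 hours 28 minutes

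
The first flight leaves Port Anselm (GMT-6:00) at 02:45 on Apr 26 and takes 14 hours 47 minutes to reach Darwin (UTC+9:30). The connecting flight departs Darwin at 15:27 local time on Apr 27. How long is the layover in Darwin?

6 hours 25 minutes

Convert departure to UTC: 02:45 + 6:00 = 08:45 UTC on Apr 26.
Add 14 hours and 47 minutes flight time → 23:32 UTC.
Darwin is UTC+9:30, so local arrival = 23:32 + 9:30 = 09:02 on Apr 27.
Layover = 15:27 − 09:02 = 6 hours 25 minutes.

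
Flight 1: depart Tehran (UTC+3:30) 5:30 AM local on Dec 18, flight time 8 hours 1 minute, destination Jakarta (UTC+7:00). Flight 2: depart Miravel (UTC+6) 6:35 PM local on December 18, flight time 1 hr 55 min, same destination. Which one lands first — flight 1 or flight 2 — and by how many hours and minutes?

Flight 1 in UTC: 5:30 AM − 3:30 = 2:00 AM on Dec 18.
+8 hours and 1 minute → arrive 10:01 AM UTC on Dec 18.
Flight 2 in UTC: 6:35 PM − 6:00 = 12:35 PM on Dec 18.
+1 hour 55 minutes → arrive 2:30 PM UTC on Dec 18.
Flight 1 lands earlier by 4 hours 29 minutes.

the first, by 4 hours 29 minutes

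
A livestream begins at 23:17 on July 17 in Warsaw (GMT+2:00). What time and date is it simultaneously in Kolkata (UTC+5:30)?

02:47 on July 18

In UTC: 23:17 − 2:00 = 21:17 on Jul 17.
Kolkata is UTC+5:30: 21:17 + 5:30 = 02:47 on Jul 18.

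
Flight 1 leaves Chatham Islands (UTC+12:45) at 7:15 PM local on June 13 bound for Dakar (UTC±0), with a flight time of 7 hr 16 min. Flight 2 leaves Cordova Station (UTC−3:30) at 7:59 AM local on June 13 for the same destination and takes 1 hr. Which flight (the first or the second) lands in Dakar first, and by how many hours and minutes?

Flight 1 in UTC: 7:15 PM − 12:45 = 6:30 AM on Jun 13.
+7 hours 16 minutes → arrive 1:46 PM UTC on Jun 13.
Flight 2 in UTC: 7:59 AM + 3:30 = 11:29 AM on Jun 13.
+1 hour → arrive 12:29 PM UTC on Jun 13.
Flight 2 lands earlier by 1 hour 17 minutes.

the second, by 1 hour 17 minutes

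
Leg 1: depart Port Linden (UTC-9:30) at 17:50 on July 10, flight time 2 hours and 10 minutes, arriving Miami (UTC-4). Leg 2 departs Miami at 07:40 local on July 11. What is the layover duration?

6 hours 10 minutes

Convert departure to UTC: 17:50 + 9:30 = 03:20 UTC on Jul 11.
Add 2 hours 10 minutes flight time → 05:30 UTC.
Miami is UTC−4:00, so local arrival = 05:30 − 4:00 = 01:30 on Jul 11.
Layover = 07:40 − 01:30 = 6 hours 10 minutes.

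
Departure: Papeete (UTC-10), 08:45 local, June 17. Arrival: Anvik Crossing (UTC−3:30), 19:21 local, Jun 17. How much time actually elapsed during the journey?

4 hours 6 minutes

Departure in UTC: 08:45 + 10:00 = 18:45 on Jun 17.
Arrival in UTC: 19:21 + 3:30 = 22:51 on Jun 17.
Elapsed = 22:51 − 18:45 = 4 hours 6 minutes.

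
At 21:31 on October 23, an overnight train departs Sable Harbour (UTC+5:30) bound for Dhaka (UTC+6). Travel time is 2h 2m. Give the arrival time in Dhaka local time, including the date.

00:03 on October 24

Dhaka is 0:30 ahead of Sable Harbour.
After 2 hours 2 minutes it is 23:33 in Sable Harbour.
Shift by the zone difference: 23:33 + 0:30 = 00:03 on Oct 24 in Dhaka.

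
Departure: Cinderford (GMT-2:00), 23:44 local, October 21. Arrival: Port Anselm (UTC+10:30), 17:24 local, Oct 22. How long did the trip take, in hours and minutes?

Departure in UTC: 23:44 + 2:00 = 01:44 on Oct 22.
Arrival in UTC: 17:24 − 10:30 = 06:54 on Oct 22.
Elapsed = 06:54 − 01:44 = 5 hours 10 minutes.

5 hours 10 minutes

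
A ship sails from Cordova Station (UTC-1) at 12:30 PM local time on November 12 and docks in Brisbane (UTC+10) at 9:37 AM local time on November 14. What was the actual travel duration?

34 hours 7 minutes

Brisbane is 11:00 ahead of Cordova Station.
Clock-face elapsed time (ignoring zones) is 45 hours 7 minutes.
Actual elapsed = 45 hours 7 minutes − 11:00 = 34 hours 7 minutes.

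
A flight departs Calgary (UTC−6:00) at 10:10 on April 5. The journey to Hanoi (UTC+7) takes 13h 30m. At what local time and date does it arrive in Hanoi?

Hanoi is 13:00 ahead of Calgary.
After 13 hours and 30 minutes it is 23:40 in Calgary.
Shift by the zone difference: 23:40 + 13:00 = 12:40 on Apr 6 in Hanoi.

12:40 on April 6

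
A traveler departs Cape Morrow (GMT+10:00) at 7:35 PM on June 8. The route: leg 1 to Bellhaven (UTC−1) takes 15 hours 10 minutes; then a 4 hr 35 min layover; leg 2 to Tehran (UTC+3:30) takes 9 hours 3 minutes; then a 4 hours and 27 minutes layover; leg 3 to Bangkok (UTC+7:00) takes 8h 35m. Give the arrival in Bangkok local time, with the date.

10:25 AM on Jun 10

Convert departure to UTC: 7:35 PM − 10:00 = 9:35 AM UTC on Jun 8.
Add 15 hours 10 minutes leg 1 → 12:45 AM UTC (Jun 9).
Add 4 hours and 35 minutes layover in Bellhaven → 5:20 AM UTC.
Add 9 hours and 3 minutes leg 2 → 2:23 PM UTC.
Add 4 hours 27 minutes layover in Tehran → 6:50 PM UTC.
Add 8 hours and 35 minutes leg 3 → 3:25 AM UTC (Jun 10).
Bangkok is UTC+7:00, so local arrival = 3:25 AM + 7:00 = 10:25 AM on Jun 10.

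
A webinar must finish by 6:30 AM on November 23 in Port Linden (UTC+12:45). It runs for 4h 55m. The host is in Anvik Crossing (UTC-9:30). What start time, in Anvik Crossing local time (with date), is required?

3:20 AM on November 22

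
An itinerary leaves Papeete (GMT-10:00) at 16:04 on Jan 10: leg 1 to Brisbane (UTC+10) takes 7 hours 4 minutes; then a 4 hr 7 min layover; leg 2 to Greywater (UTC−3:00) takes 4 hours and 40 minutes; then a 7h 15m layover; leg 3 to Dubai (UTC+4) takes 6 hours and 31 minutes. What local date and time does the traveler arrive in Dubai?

11:41 on January 12

Convert departure to UTC: 16:04 + 10:00 = 02:04 UTC on Jan 11.
Add 7 hours 4 minutes leg 1 → 09:08 UTC.
Add 4 hours 7 minutes layover in Brisbane → 13:15 UTC.
Add 4 hours 40 minutes leg 2 → 17:55 UTC.
Add 7 hours 15 minutes layover in Greywater → 01:10 UTC (Jan 12).
Add 6 hours 31 minutes leg 3 → 07:41 UTC.
Dubai is UTC+4:00, so local arrival = 07:41 + 4:00 = 11:41 on Jan 12.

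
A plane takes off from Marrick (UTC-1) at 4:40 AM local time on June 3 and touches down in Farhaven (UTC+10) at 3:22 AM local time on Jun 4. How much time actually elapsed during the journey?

11 hours 42 minutes

Farhaven is 11:00 ahead of Marrick.
Clock-face elapsed time (ignoring zones) is 22 hours 42 minutes.
Actual elapsed = 22 hours 42 minutes − 11:00 = 11 hours 42 minutes.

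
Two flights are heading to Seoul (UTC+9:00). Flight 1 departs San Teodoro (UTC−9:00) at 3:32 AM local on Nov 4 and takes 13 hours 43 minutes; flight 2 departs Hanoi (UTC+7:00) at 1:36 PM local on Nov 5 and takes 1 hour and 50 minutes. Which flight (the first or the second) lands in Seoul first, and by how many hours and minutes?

the first, by 6 hours 11 minutes

Flight 1 in UTC: 3:32 AM + 9:00 = 12:32 PM on Nov 4.
+13 hours 43 minutes → arrive 2:15 AM UTC on Nov 5.
Flight 2 in UTC: 1:36 PM − 7:00 = 6:36 AM on Nov 5.
+1 hour and 50 minutes → arrive 8:26 AM UTC on Nov 5.
Flight 1 lands earlier by 6 hours 11 minutes.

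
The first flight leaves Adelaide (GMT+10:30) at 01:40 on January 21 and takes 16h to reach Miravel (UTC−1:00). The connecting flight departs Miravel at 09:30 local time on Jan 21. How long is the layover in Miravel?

3 hours 20 minutes

Convert departure to UTC: 01:40 − 10:30 = 15:10 UTC on Jan 20.
Add 16 hours flight time → 07:10 UTC (Jan 21).
Miravel is UTC−1:00, so local arrival = 07:10 − 1:00 = 06:10 on Jan 21.
Layover = 09:30 − 06:10 = 3 hours 20 minutes.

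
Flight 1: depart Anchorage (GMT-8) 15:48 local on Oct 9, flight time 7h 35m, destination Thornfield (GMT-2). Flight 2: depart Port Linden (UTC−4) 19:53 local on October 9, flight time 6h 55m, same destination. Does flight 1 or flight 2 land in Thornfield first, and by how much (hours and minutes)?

the second, by 35 minutes

Flight 1 in UTC: 15:48 + 8:00 = 23:48 on Oct 9.
+7 hours 35 minutes → arrive 07:23 UTC on Oct 10.
Flight 2 in UTC: 19:53 + 4:00 = 23:53 on Oct 9.
+6 hours and 55 minutes → arrive 06:48 UTC on Oct 10.
Flight 2 lands earlier by 35 minutes.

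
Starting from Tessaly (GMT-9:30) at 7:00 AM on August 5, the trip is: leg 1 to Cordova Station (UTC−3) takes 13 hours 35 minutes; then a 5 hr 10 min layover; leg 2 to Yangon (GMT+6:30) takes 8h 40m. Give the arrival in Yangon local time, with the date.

2:25 AM on August 7

Convert departure to UTC: 7:00 AM + 9:30 = 4:30 PM UTC on Aug 5.
Add 13 hours 35 minutes leg 1 → 6:05 AM UTC (Aug 6).
Add 5 hours 10 minutes layover in Cordova Station → 11:15 AM UTC.
Add 8 hours 40 minutes leg 2 → 7:55 PM UTC.
Yangon is UTC+6:30, so local arrival = 7:55 PM + 6:30 = 2:25 AM on Aug 7.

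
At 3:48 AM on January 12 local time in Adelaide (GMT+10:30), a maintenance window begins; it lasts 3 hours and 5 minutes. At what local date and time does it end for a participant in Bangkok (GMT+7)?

3:23 AM on January 12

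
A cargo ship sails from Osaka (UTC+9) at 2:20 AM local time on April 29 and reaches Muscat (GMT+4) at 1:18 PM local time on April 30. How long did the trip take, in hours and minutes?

Muscat is 5:00 behind Osaka.
Clock-face elapsed time (ignoring zones) is 34 hours 58 minutes.
Actual elapsed = 34 hours 58 minutes + 5:00 = 39 hours 58 minutes.

39 hours 58 minutes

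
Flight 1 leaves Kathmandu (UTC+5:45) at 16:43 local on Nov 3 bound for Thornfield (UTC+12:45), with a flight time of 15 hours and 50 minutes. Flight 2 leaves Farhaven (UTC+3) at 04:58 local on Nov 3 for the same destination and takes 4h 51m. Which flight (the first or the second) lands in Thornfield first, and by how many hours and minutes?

Flight 1 in UTC: 16:43 − 5:45 = 10:58 on Nov 3.
+15 hours and 50 minutes → arrive 02:48 UTC on Nov 4.
Flight 2 in UTC: 04:58 − 3:00 = 01:58 on Nov 3.
+4 hours and 51 minutes → arrive 06:49 UTC on Nov 3.
Flight 2 lands earlier by 19 hours 59 minutes.

the second, by 19 hours 59 minutes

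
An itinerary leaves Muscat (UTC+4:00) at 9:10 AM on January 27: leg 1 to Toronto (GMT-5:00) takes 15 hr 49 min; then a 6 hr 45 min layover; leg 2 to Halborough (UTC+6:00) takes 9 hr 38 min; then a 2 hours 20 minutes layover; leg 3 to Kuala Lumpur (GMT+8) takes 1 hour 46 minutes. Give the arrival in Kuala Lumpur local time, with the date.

Convert departure to UTC: 9:10 AM − 4:00 = 5:10 AM UTC on Jan 27.
Add 15 hours 49 minutes leg 1 → 8:59 PM UTC.
Add 6 hours 45 minutes layover in Toronto → 3:44 AM UTC (Jan 28).
Add 9 hours and 38 minutes leg 2 → 1:22 PM UTC.
Add 2 hours 20 minutes layover in Halborough → 3:42 PM UTC.
Add 1 hour and 46 minutes leg 3 → 5:28 PM UTC.
Kuala Lumpur is UTC+8:00, so local arrival = 5:28 PM + 8:00 = 1:28 AM on Jan 29.

1:28 AM on January 29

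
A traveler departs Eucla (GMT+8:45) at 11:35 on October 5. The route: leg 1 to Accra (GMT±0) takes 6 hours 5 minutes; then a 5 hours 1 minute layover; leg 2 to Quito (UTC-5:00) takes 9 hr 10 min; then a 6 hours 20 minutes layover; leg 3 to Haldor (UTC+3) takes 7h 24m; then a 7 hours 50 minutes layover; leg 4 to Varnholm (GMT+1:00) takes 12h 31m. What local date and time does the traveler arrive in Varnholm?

Convert departure to UTC: 11:35 − 8:45 = 02:50 UTC on Oct 5.
Add 6 hours 5 minutes leg 1 → 08:55 UTC.
Add 5 hours and 1 minute layover in Accra → 13:56 UTC.
Add 9 hours and 10 minutes leg 2 → 23:06 UTC.
Add 6 hours and 20 minutes layover in Quito → 05:26 UTC (Oct 6).
Add 7 hours 24 minutes leg 3 → 12:50 UTC.
Add 7 hours 50 minutes layover in Haldor → 20:40 UTC.
Add 12 hours and 31 minutes leg 4 → 09:11 UTC (Oct 7).
Varnholm is UTC+1:00, so local arrival = 09:11 + 1:00 = 10:11 on Oct 7.

10:11 on October 7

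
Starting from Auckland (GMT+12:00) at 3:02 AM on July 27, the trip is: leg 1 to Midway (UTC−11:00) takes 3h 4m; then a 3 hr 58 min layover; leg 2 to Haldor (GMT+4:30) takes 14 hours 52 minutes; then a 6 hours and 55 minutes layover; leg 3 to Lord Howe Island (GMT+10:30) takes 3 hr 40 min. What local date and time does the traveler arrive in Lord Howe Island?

10:01 AM on Jul 28

Convert departure to UTC: 3:02 AM − 12:00 = 3:02 PM UTC on Jul 26.
Add 3 hours 4 minutes leg 1 → 6:06 PM UTC.
Add 3 hours and 58 minutes layover in Midway → 10:04 PM UTC.
Add 14 hours and 52 minutes leg 2 → 12:56 PM UTC (Jul 27).
Add 6 hours 55 minutes layover in Haldor → 7:51 PM UTC.
Add 3 hours 40 minutes leg 3 → 11:31 PM UTC.
Lord Howe Island is UTC+10:30, so local arrival = 11:31 PM + 10:30 = 10:01 AM on Jul 28.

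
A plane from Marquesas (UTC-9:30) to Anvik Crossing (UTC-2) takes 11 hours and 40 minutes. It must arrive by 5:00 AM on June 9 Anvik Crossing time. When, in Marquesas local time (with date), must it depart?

9:50 AM on June 8

Target arrival in UTC: 5:00 AM + 2:00 = 7:00 AM on Jun 9.
Subtract 11 hours 40 minutes → departure 7:20 PM UTC on Jun 8.
Marquesas is UTC−9:30: 7:20 PM − 9:30 = 9:50 AM on Jun 8.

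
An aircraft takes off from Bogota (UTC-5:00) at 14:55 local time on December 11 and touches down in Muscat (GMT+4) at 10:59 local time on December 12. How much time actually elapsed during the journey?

Departure in UTC: 14:55 + 5:00 = 19:55 on Dec 11.
Arrival in UTC: 10:59 − 4:00 = 06:59 on Dec 12.
Elapsed = 06:59 − 19:55 (+1 day) = 11 hours 4 minutes.

11 hours 4 minutes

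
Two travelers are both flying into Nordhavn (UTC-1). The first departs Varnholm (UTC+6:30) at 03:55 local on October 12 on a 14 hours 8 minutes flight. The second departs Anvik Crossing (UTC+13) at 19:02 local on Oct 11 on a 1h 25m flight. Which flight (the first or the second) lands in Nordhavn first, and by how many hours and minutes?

the second, by 28 hours 6 minutes

Flight 1 in UTC: 03:55 − 6:30 = 21:25 on Oct 11.
+14 hours 8 minutes → arrive 11:33 UTC on Oct 12.
Flight 2 in UTC: 19:02 − 13:00 = 06:02 on Oct 11.
+1 hour 25 minutes → arrive 07:27 UTC on Oct 11.
Flight 2 lands earlier by 28 hours 6 minutes.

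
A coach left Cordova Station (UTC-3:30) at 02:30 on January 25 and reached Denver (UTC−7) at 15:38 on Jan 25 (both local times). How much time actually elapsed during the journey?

Departure in UTC: 02:30 + 3:30 = 06:00 on Jan 25.
Arrival in UTC: 15:38 + 7:00 = 22:38 on Jan 25.
Elapsed = 22:38 − 06:00 = 16 hours 38 minutes.

16 hours 38 minutes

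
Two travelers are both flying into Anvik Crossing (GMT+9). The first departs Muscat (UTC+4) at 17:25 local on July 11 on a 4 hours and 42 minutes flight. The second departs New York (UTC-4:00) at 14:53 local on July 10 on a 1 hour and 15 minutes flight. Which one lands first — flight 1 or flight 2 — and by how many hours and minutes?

the second, by 21 hours 59 minutes

Flight 1 in UTC: 17:25 − 4:00 = 13:25 on Jul 11.
+4 hours and 42 minutes → arrive 18:07 UTC on Jul 11.
Flight 2 in UTC: 14:53 + 4:00 = 18:53 on Jul 10.
+1 hour and 15 minutes → arrive 20:08 UTC on Jul 10.
Flight 2 lands earlier by 21 hours 59 minutes.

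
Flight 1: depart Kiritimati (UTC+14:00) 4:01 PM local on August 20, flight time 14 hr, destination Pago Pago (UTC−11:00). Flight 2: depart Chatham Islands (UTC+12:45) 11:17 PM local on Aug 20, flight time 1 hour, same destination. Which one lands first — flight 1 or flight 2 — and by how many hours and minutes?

Flight 1 in UTC: 4:01 PM − 14:00 = 2:01 AM on Aug 20.
+14 hours → arrive 4:01 PM UTC on Aug 20.
Flight 2 in UTC: 11:17 PM − 12:45 = 10:32 AM on Aug 20.
+1 hour → arrive 11:32 AM UTC on Aug 20.
Flight 2 lands earlier by 4 hours 29 minutes.

the second, by 4 hours 29 minutes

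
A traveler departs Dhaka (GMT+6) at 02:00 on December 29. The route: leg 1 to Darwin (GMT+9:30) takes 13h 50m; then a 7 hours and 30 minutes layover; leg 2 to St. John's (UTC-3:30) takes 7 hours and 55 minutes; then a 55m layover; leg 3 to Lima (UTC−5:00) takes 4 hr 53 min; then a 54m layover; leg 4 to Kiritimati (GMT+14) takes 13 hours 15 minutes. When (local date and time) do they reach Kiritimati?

Convert departure to UTC: 02:00 − 6:00 = 20:00 UTC on Dec 28.
Add 13 hours 50 minutes leg 1 → 09:50 UTC (Dec 29).
Add 7 hours 30 minutes layover in Darwin → 17:20 UTC.
Add 7 hours 55 minutes leg 2 → 01:15 UTC (Dec 30).
Add 55 minutes layover in St. John's → 02:10 UTC.
Add 4 hours and 53 minutes leg 3 → 07:03 UTC.
Add 54 minutes layover in Lima → 07:57 UTC.
Add 13 hours 15 minutes leg 4 → 21:12 UTC.
Kiritimati is UTC+14:00, so local arrival = 21:12 + 14:00 = 11:12 on Dec 31.

11:12 on Dec 31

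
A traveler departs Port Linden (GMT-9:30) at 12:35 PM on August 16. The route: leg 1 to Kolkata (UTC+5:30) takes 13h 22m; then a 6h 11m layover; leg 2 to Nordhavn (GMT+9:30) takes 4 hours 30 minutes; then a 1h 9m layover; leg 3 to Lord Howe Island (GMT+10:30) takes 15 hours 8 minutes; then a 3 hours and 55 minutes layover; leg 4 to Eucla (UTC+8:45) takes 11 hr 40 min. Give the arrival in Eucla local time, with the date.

2:45 PM on August 19

Convert departure to UTC: 12:35 PM + 9:30 = 10:05 PM UTC on Aug 16.
Add 13 hours and 22 minutes leg 1 → 11:27 AM UTC (Aug 17).
Add 6 hours and 11 minutes layover in Kolkata → 5:38 PM UTC.
Add 4 hours and 30 minutes leg 2 → 10:08 PM UTC.
Add 1 hour and 9 minutes layover in Nordhavn → 11:17 PM UTC.
Add 15 hours and 8 minutes leg 3 → 2:25 PM UTC (Aug 18).
Add 3 hours 55 minutes layover in Lord Howe Island → 6:20 PM UTC.
Add 11 hours 40 minutes leg 4 → 6:00 AM UTC (Aug 19).
Eucla is UTC+8:45, so local arrival = 6:00 AM + 8:45 = 2:45 PM on Aug 19.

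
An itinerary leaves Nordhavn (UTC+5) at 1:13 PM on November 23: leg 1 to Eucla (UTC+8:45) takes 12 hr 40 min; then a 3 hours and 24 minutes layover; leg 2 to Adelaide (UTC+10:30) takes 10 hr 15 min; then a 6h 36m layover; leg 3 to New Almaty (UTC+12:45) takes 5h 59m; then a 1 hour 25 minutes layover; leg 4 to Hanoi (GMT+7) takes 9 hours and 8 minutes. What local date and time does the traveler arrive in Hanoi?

4:40 PM on November 25

Convert departure to UTC: 1:13 PM − 5:00 = 8:13 AM UTC on Nov 23.
Add 12 hours and 40 minutes leg 1 → 8:53 PM UTC.
Add 3 hours 24 minutes layover in Eucla → 12:17 AM UTC (Nov 24).
Add 10 hours 15 minutes leg 2 → 10:32 AM UTC.
Add 6 hours and 36 minutes layover in Adelaide → 5:08 PM UTC.
Add 5 hours and 59 minutes leg 3 → 11:07 PM UTC.
Add 1 hour 25 minutes layover in New Almaty → 12:32 AM UTC (Nov 25).
Add 9 hours 8 minutes leg 4 → 9:40 AM UTC.
Hanoi is UTC+7:00, so local arrival = 9:40 AM + 7:00 = 4:40 PM on Nov 25.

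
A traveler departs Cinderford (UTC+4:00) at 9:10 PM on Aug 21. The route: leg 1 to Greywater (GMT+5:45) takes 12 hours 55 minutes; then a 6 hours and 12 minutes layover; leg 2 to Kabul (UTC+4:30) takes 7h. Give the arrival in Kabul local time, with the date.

11:47 PM on Aug 22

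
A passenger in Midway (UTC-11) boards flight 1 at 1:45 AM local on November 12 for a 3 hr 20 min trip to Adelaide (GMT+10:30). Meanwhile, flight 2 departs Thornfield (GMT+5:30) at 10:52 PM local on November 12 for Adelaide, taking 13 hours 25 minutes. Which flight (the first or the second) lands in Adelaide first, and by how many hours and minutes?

Flight 1 in UTC: 1:45 AM + 11:00 = 12:45 PM on Nov 12.
+3 hours 20 minutes → arrive 4:05 PM UTC on Nov 12.
Flight 2 in UTC: 10:52 PM − 5:30 = 5:22 PM on Nov 12.
+13 hours and 25 minutes → arrive 6:47 AM UTC on Nov 13.
Flight 1 lands earlier by 14 hours 42 minutes.

the first, by 14 hours 42 minutes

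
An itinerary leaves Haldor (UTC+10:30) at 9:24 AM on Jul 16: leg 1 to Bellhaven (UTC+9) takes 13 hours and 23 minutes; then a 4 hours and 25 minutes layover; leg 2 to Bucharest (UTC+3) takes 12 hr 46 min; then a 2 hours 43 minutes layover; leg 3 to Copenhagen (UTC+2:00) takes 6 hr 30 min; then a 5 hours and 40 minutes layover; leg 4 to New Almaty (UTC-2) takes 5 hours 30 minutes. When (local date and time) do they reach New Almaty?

11:51 PM on July 17

Convert departure to UTC: 9:24 AM − 10:30 = 10:54 PM UTC on Jul 15.
Add 13 hours and 23 minutes leg 1 → 12:17 PM UTC (Jul 16).
Add 4 hours 25 minutes layover in Bellhaven → 4:42 PM UTC.
Add 12 hours 46 minutes leg 2 → 5:28 AM UTC (Jul 17).
Add 2 hours and 43 minutes layover in Bucharest → 8:11 AM UTC.
Add 6 hours and 30 minutes leg 3 → 2:41 PM UTC.
Add 5 hours 40 minutes layover in Copenhagen → 8:21 PM UTC.
Add 5 hours and 30 minutes leg 4 → 1:51 AM UTC (Jul 18).
New Almaty is UTC−2:00, so local arrival = 1:51 AM − 2:00 = 11:51 PM on Jul 17.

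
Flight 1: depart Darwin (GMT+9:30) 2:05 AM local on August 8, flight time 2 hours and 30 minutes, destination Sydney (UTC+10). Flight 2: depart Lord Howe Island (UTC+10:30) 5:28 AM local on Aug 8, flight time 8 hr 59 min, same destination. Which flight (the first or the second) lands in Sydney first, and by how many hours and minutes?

the first, by 8 hours 52 minutes

Flight 1 in UTC: 2:05 AM − 9:30 = 4:35 PM on Aug 7.
+2 hours 30 minutes → arrive 7:05 PM UTC on Aug 7.
Flight 2 in UTC: 5:28 AM − 10:30 = 6:58 PM on Aug 7.
+8 hours 59 minutes → arrive 3:57 AM UTC on Aug 8.
Flight 1 lands earlier by 8 hours 52 minutes.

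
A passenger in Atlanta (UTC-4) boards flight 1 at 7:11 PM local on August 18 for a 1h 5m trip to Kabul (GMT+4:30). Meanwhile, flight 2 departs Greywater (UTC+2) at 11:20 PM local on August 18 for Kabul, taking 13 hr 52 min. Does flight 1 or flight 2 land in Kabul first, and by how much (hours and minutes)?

Flight 1 in UTC: 7:11 PM + 4:00 = 11:11 PM on Aug 18.
+1 hour and 5 minutes → arrive 12:16 AM UTC on Aug 19.
Flight 2 in UTC: 11:20 PM − 2:00 = 9:20 PM on Aug 18.
+13 hours and 52 minutes → arrive 11:12 AM UTC on Aug 19.
Flight 1 lands earlier by 10 hours 56 minutes.

the first, by 10 hours 56 minutes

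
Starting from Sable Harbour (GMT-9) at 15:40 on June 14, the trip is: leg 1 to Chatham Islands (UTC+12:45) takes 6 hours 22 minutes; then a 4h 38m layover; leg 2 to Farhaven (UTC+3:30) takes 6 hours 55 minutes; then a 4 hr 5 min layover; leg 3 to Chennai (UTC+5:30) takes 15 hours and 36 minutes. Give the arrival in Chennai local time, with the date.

Convert departure to UTC: 15:40 + 9:00 = 00:40 UTC on Jun 15.
Add 6 hours and 22 minutes leg 1 → 07:02 UTC.
Add 4 hours 38 minutes layover in Chatham Islands → 11:40 UTC.
Add 6 hours 55 minutes leg 2 → 18:35 UTC.
Add 4 hours and 5 minutes layover in Farhaven → 22:40 UTC.
Add 15 hours 36 minutes leg 3 → 14:16 UTC (Jun 16).
Chennai is UTC+5:30, so local arrival = 14:16 + 5:30 = 19:46 on Jun 16.

19:46 on June 16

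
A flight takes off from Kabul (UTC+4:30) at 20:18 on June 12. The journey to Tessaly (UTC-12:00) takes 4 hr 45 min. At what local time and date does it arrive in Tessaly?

Convert departure to UTC: 20:18 − 4:30 = 15:48 UTC on Jun 12.
Add 4 hours and 45 minutes travel time → 20:33 UTC.
Tessaly is UTC−12:00, so local arrival = 20:33 − 12:00 = 08:33 on Jun 12.

08:33 on June 12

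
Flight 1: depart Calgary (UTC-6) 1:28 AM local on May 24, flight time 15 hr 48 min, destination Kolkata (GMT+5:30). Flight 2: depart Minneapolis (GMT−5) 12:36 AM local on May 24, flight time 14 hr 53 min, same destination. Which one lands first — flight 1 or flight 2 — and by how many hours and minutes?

the second, by 2 hours 47 minutes

Flight 1 in UTC: 1:28 AM + 6:00 = 7:28 AM on May 24.
+15 hours 48 minutes → arrive 11:16 PM UTC on May 24.
Flight 2 in UTC: 12:36 AM + 5:00 = 5:36 AM on May 24.
+14 hours and 53 minutes → arrive 8:29 PM UTC on May 24.
Flight 2 lands earlier by 2 hours 47 minutes.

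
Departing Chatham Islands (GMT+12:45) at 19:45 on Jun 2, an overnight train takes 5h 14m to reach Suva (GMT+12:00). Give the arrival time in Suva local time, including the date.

00:14 on June 3

Convert departure to UTC: 19:45 − 12:45 = 07:00 UTC on Jun 2.
Add 5 hours 14 minutes travel time → 12:14 UTC.
Suva is UTC+12:00, so local arrival = 12:14 + 12:00 = 00:14 on Jun 3.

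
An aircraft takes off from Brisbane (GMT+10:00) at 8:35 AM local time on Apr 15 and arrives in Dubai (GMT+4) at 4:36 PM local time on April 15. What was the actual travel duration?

14 hours 1 minute

Dubai is 6:00 behind Brisbane.
Clock-face elapsed time (ignoring zones) is 8 hours 1 minute.
Actual elapsed = 8 hours 1 minute + 6:00 = 14 hours 1 minute.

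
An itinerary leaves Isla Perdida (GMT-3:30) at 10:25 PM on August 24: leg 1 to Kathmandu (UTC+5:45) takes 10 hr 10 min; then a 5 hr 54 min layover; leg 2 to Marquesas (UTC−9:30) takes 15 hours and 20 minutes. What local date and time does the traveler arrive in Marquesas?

11:49 PM on August 25

Convert departure to UTC: 10:25 PM + 3:30 = 1:55 AM UTC on Aug 25.
Add 10 hours 10 minutes leg 1 → 12:05 PM UTC.
Add 5 hours 54 minutes layover in Kathmandu → 5:59 PM UTC.
Add 15 hours 20 minutes leg 2 → 9:19 AM UTC (Aug 26).
Marquesas is UTC−9:30, so local arrival = 9:19 AM − 9:30 = 11:49 PM on Aug 25.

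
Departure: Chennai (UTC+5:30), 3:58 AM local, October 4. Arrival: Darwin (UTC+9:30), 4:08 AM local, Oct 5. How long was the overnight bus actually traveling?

Darwin is 4:00 ahead of Chennai.
Clock-face elapsed time (ignoring zones) is 24 hours 10 minutes.
Actual elapsed = 24 hours 10 minutes − 4:00 = 20 hours 10 minutes.

20 hours 10 minutes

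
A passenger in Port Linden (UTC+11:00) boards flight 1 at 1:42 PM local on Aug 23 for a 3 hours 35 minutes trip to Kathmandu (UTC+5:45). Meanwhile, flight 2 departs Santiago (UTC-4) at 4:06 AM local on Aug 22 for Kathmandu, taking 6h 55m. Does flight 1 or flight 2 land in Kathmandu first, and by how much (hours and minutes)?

Flight 1 in UTC: 1:42 PM − 11:00 = 2:42 AM on Aug 23.
+3 hours and 35 minutes → arrive 6:17 AM UTC on Aug 23.
Flight 2 in UTC: 4:06 AM + 4:00 = 8:06 AM on Aug 22.
+6 hours 55 minutes → arrive 3:01 PM UTC on Aug 22.
Flight 2 lands earlier by 15 hours 16 minutes.

the second, by 15 hours 16 minutes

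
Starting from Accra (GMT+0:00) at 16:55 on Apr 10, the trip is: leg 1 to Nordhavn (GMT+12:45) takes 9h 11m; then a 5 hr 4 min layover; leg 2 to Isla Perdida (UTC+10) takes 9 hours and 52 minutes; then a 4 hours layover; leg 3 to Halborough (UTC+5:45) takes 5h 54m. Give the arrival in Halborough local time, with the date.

08:41 on April 12

Accra is at UTC+0, so departure is already 16:55 UTC on Apr 10.
Add 9 hours 11 minutes leg 1 → 02:06 UTC (Apr 11).
Add 5 hours 4 minutes layover in Nordhavn → 07:10 UTC.
Add 9 hours 52 minutes leg 2 → 17:02 UTC.
Add 4 hours layover in Isla Perdida → 21:02 UTC.
Add 5 hours 54 minutes leg 3 → 02:56 UTC (Apr 12).
Halborough is UTC+5:45, so local arrival = 02:56 + 5:45 = 08:41 on Apr 12.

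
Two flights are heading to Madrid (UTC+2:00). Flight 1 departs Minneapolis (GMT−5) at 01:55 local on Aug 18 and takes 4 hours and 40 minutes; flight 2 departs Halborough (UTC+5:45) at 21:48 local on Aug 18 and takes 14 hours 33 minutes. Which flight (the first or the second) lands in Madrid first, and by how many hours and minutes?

the first, by 19 hours 1 minute

Flight 1 in UTC: 01:55 + 5:00 = 06:55 on Aug 18.
+4 hours 40 minutes → arrive 11:35 UTC on Aug 18.
Flight 2 in UTC: 21:48 − 5:45 = 16:03 on Aug 18.
+14 hours 33 minutes → arrive 06:36 UTC on Aug 19.
Flight 1 lands earlier by 19 hours 1 minute.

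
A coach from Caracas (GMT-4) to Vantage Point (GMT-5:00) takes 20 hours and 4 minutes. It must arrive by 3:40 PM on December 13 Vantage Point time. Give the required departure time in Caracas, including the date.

Target arrival in UTC: 3:40 PM + 5:00 = 8:40 PM on Dec 13.
Subtract 20 hours 4 minutes → departure 12:36 AM UTC on Dec 13.
Caracas is UTC−4:00: 12:36 AM − 4:00 = 8:36 PM on Dec 12.

8:36 PM on December 12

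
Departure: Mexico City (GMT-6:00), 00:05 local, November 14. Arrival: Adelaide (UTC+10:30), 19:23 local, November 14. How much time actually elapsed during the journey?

Adelaide is 16:30 ahead of Mexico City.
Clock-face elapsed time (ignoring zones) is 19 hours 18 minutes.
Actual elapsed = 19 hours 18 minutes − 16:30 = 2 hours 48 minutes.

2 hours 48 minutes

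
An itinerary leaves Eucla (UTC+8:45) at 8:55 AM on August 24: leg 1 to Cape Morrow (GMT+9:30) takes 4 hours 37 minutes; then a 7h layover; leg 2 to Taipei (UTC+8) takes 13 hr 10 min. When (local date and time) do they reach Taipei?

8:57 AM on August 25

Convert departure to UTC: 8:55 AM − 8:45 = 12:10 AM UTC on Aug 24.
Add 4 hours 37 minutes leg 1 → 4:47 AM UTC.
Add 7 hours layover in Cape Morrow → 11:47 AM UTC.
Add 13 hours and 10 minutes leg 2 → 12:57 AM UTC (Aug 25).
Taipei is UTC+8:00, so local arrival = 12:57 AM + 8:00 = 8:57 AM on Aug 25.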